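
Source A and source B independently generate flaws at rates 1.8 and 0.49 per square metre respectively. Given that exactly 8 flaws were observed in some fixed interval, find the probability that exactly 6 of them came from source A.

Given the total, each event is independently from source A with probability p = λ_A/(λ_A+λ_B) = 1.8/2.29 ≈ 0.7860.
So K ~ Binomial(8, 1.8/2.29): P(K = 6) = C(8,6) · (1.8/2.29)^6 · (0.49/2.29)^2 ≈ 0.3023.

0.3023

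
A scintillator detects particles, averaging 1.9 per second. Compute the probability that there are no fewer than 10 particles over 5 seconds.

0.4782

Over the interval, μ = 1.9 × 5 = 9.5 (5 seconds).
P(N ≥ 10) = 1 − P(N ≤ 9) = 1 − Σ_{j=0}^{9} e^(−μ) μ^j/j! ≈ 0.4782.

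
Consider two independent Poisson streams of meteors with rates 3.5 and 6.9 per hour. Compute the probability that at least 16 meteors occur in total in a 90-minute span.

0.4931

Independent Poisson processes superpose: combined rate λ = 3.5 + 6.9 = 10.4 per hour.
Over the interval, μ = 10.4 × 1.5 = 15.6 (a 90-minute span = 1.5 hours).
P(N ≥ 16) = 1 − P(N ≤ 15) ≈ 0.4931.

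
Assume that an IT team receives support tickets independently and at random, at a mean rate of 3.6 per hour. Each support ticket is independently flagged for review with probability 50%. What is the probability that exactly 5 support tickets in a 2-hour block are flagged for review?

Thinning: the support tickets that are flagged for review themselves form a Poisson process with rate 0.5 × 3.6 = 1.8 per hour.
Over the interval, μ = 1.8 × 2 = 3.6 (a 2-hour block = 2 hours).
P(N = 5) = e^(−3.6) · 3.6^5/5! ≈ 0.1377.

0.1377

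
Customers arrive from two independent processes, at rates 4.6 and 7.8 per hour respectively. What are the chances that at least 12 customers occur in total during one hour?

Independent Poisson processes superpose: combined rate λ = 4.6 + 7.8 = 12.4 per hour.
So μ = 12.4.
P(N ≥ 12) = 1 − P(N ≤ 11) ≈ 0.5833.

0.5833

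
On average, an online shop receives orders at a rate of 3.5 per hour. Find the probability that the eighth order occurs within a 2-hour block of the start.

0.4013

Over the interval, μ = 3.5 × 2 = 7 (a 2-hour block = 2 hours).
The eighth arrival falls in the interval iff at least 8 events occur there: P(S_8 ≤ t) = P(N ≥ 8) = 1 − P(N ≤ 7) ≈ 0.4013.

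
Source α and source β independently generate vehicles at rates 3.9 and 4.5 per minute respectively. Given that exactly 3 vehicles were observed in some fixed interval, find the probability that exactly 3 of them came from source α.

0.1001

Given the total, each event is independently from source α with probability p = λ_α/(λ_α+λ_β) = 3.9/8.4 ≈ 0.4643.
So K ~ Binomial(3, 3.9/8.4): P(K = 3) = C(3,3) · (3.9/8.4)^3 · (4.5/8.4)^0 ≈ 0.1001.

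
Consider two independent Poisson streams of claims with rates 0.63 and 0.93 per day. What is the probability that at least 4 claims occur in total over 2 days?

Independent Poisson processes superpose: combined rate λ = 0.63 + 0.93 = 1.56 per day.
Over the interval, μ = 1.56 × 2 = 3.12 (2 days).
P(N ≥ 4) = 1 − P(N ≤ 3) ≈ 0.3796.

0.3796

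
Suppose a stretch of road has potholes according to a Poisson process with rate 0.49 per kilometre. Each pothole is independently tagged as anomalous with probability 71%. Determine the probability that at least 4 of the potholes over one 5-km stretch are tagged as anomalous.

0.0992

Thinning: the potholes that are tagged as anomalous themselves form a Poisson process with rate 0.71 × 0.49 = 0.3479 per kilometre.
Over the interval, μ = 0.3479 × 5 = 1.7395 (a 5-km stretch = 5 kilometres).
P(N ≥ 4) = 1 − P(N ≤ 3) ≈ 0.0992.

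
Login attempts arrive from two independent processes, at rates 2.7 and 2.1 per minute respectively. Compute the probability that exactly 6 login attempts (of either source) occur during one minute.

Independent Poisson processes superpose: combined rate λ = 2.7 + 2.1 = 4.8 per minute.
So μ = 4.8.
P(N = 6) = e^(−4.8) · 4.8^6/6! ≈ 0.1398.

0.1398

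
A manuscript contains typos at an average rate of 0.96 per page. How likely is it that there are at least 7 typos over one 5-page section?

0.2092

Over the interval, μ = 0.96 × 5 = 4.8 (a 5-page section = 5 pages).
P(N ≥ 7) = 1 − P(N ≤ 6) = 1 − Σ_{j=0}^{6} e^(−μ) μ^j/j! ≈ 0.2092.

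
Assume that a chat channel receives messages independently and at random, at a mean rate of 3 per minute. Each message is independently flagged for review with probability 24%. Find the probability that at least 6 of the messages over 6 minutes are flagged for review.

Thinning: the messages that are flagged for review themselves form a Poisson process with rate 0.24 × 3 = 0.72 per minute.
Over the interval, μ = 0.72 × 6 = 4.32 (6 minutes).
P(N ≥ 6) = 1 − P(N ≤ 5) ≈ 0.2667.

0.2667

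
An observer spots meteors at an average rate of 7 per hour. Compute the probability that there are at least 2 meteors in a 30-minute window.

0.8641

Over the interval, μ = 7 × 0.5 = 3.5 (a 30-minute window = 0.5 hours).
P(N ≥ 2) = 1 − P(N ≤ 1) = 1 − Σ_{j=0}^{1} e^(−μ) μ^j/j! ≈ 0.8641.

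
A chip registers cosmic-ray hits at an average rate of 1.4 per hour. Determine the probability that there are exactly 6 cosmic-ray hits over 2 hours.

0.0407

Over the interval, μ = 1.4 × 2 = 2.8 (2 hours).
P(N = 6) = e^(−μ) μ^6/6! = e^(−2.8) · 2.8^6/720 ≈ 0.0407.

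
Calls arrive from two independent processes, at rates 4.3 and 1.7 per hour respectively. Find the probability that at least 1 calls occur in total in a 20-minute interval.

Independent Poisson processes superpose: combined rate λ = 4.3 + 1.7 = 6 per hour.
Over the interval, μ = 6 × 1/3 = 2 (a 20-minute interval = 1/3 hours).
P(N ≥ 1) = 1 − P(N ≤ 0) ≈ 0.8647.

0.8647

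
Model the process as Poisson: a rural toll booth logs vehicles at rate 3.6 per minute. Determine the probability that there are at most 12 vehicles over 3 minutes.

0.7104

Over the interval, μ = 3.6 × 3 = 10.8 (3 minutes).
P(N ≤ 12) = Σ_{j=0}^{12} e^(−μ) μ^j/j! ≈ 0.7104.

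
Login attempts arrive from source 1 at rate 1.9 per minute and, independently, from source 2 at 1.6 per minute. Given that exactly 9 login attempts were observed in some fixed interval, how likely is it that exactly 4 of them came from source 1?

Given the total, each event is independently from source 1 with probability p = λ_1/(λ_1+λ_2) = 1.9/3.5 ≈ 0.5429.
So K ~ Binomial(9, 1.9/3.5): P(K = 4) = C(9,4) · (1.9/3.5)^4 · (1.6/3.5)^5 ≈ 0.2185.

0.2185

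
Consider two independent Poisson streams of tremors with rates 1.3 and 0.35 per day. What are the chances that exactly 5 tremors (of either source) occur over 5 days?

Independent Poisson processes superpose: combined rate λ = 1.3 + 0.35 = 1.65 per day.
Over the interval, μ = 1.65 × 5 = 8.25 (5 days).
P(N = 5) = e^(−8.25) · 8.25^5/5! ≈ 0.0832.

0.0832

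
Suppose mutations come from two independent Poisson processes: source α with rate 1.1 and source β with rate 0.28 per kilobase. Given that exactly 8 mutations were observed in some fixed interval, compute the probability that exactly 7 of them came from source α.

Given the total, each event is independently from source α with probability p = λ_α/(λ_α+λ_β) = 1.1/1.38 ≈ 0.7971.
So K ~ Binomial(8, 1.1/1.38): P(K = 7) = C(8,7) · (1.1/1.38)^7 · (0.28/1.38)^1 ≈ 0.3319.

0.3319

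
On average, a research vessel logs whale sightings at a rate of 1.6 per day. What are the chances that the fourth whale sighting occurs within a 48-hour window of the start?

0.3975

Over the interval, μ = 1.6 × 2 = 3.2 (a 48-hour window = 2 days).
The fourth arrival falls in the interval iff at least 4 events occur there: P(S_4 ≤ t) = P(N ≥ 4) = 1 − P(N ≤ 3) ≈ 0.3975.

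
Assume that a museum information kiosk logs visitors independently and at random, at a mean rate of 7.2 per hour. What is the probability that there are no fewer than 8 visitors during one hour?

0.4311

With mean μ = 7.2 per hour,
P(N ≥ 8) = 1 − P(N ≤ 7) = 1 − Σ_{j=0}^{7} e^(−μ) μ^j/j! ≈ 0.4311.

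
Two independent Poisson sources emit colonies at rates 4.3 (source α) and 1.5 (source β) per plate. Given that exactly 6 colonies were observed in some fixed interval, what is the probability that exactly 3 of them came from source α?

Given the total, each event is independently from source α with probability p = λ_α/(λ_α+λ_β) = 4.3/5.8 ≈ 0.7414.
So K ~ Binomial(6, 4.3/5.8): P(K = 3) = C(6,3) · (4.3/5.8)^3 · (1.5/5.8)^3 ≈ 0.1410.

0.1410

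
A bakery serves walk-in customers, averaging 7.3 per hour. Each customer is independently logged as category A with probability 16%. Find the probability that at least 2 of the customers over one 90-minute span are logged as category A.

Thinning: the customers that are logged as category A themselves form a Poisson process with rate 0.16 × 7.3 = 1.168 per hour.
Over the interval, μ = 1.168 × 1.5 = 1.752 (a 90-minute span = 1.5 hours).
P(N ≥ 2) = 1 − P(N ≤ 1) ≈ 0.5227.

0.5227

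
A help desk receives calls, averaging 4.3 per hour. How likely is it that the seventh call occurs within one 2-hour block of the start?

Over the interval, μ = 4.3 × 2 = 8.6 (a 2-hour block = 2 hours).
The seventh arrival falls in the interval iff at least 7 events occur there: P(S_7 ≤ t) = P(N ≥ 7) = 1 − P(N ≤ 6) ≈ 0.7543.

0.7543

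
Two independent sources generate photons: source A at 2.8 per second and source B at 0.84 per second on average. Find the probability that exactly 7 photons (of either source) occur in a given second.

Independent Poisson processes superpose: combined rate λ = 2.8 + 0.84 = 3.64 per second.
So μ = 3.64.
P(N = 7) = e^(−3.64) · 3.64^7/7! ≈ 0.0441.

0.0441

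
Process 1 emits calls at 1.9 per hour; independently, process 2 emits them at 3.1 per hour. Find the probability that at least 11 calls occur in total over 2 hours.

0.4170

Independent Poisson processes superpose: combined rate λ = 1.9 + 3.1 = 5 per hour.
Over the interval, μ = 5 × 2 = 10 (2 hours).
P(N ≥ 11) = 1 − P(N ≤ 10) ≈ 0.4170.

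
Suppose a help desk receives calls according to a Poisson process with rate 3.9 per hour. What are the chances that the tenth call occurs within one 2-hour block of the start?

0.2589

Over the interval, μ = 3.9 × 2 = 7.8 (a 2-hour block = 2 hours).
The tenth arrival falls in the interval iff at least 10 events occur there: P(S_10 ≤ t) = P(N ≥ 10) = 1 − P(N ≤ 9) ≈ 0.2589.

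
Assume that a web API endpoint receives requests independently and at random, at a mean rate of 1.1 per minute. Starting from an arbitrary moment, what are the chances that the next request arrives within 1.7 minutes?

0.8459

Inter-arrival times are exponential with rate λ = 1.1 per minute.
P(T ≤ 1.7) = 1 − e^(−λt) = 1 − e^(−1.1 × 1.7) = 1 − e^(−1.87) ≈ 0.8459.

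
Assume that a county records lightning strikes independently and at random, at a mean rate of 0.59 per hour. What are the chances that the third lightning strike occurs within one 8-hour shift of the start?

Over the interval, μ = 0.59 × 8 = 4.72 (an 8-hour shift = 8 hours).
The third arrival falls in the interval iff at least 3 events occur there: P(S_3 ≤ t) = P(N ≥ 3) = 1 − P(N ≤ 2) ≈ 0.8497.

0.8497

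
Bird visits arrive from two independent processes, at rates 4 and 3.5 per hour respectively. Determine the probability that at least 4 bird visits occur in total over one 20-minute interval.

0.2424

Independent Poisson processes superpose: combined rate λ = 4 + 3.5 = 7.5 per hour.
Over the interval, μ = 7.5 × 1/3 = 2.5 (a 20-minute interval = 1/3 hours).
P(N ≥ 4) = 1 − P(N ≤ 3) ≈ 0.2424.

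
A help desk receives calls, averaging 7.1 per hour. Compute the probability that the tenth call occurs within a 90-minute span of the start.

0.6203

Over the interval, μ = 7.1 × 1.5 = 10.65 (a 90-minute span = 1.5 hours).
The tenth arrival falls in the interval iff at least 10 events occur there: P(S_10 ≤ t) = P(N ≥ 10) = 1 − P(N ≤ 9) ≈ 0.6203.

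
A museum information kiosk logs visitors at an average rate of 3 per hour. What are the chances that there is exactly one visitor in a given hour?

With mean μ = 3 per hour,
P(N = 1) = e^(−μ) μ^1/1! = e^(−3) · 3^1/1 ≈ 0.1494.

0.1494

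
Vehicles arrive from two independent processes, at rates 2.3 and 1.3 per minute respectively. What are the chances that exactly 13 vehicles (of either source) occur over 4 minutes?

0.1025

Independent Poisson processes superpose: combined rate λ = 2.3 + 1.3 = 3.6 per minute.
Over the interval, μ = 3.6 × 4 = 14.4 (4 minutes).
P(N = 13) = e^(−14.4) · 14.4^13/13! ≈ 0.1025.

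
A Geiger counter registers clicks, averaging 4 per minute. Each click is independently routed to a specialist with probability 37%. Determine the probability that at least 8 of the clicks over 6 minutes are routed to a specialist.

0.6619

Thinning: the clicks that are routed to a specialist themselves form a Poisson process with rate 0.37 × 4 = 1.48 per minute.
Over the interval, μ = 1.48 × 6 = 8.88 (6 minutes).
P(N ≥ 8) = 1 − P(N ≤ 7) ≈ 0.6619.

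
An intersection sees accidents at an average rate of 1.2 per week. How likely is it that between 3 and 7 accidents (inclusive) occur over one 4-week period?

Over the interval, μ = 1.2 × 4 = 4.8 (a 4-week period = 4 weeks).
P(3 ≤ N ≤ 7) = Σ_{j=3}^{7} e^(−4.8) · 4.8^j/j! ≈ 0.7441.

0.7441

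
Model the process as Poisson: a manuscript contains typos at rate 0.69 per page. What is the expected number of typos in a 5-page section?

E[N] = λt = 0.69 × 5 = 3.45 (a 5-page section = 5 pages).

3.45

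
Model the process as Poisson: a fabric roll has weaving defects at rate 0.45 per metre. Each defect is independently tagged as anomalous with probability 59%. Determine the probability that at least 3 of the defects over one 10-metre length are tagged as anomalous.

0.4953

Thinning: the defects that are tagged as anomalous themselves form a Poisson process with rate 0.59 × 0.45 = 0.2655 per metre.
Over the interval, μ = 0.2655 × 10 = 2.655 (a 10-metre length = 10 metres).
P(N ≥ 3) = 1 − P(N ≤ 2) ≈ 0.4953.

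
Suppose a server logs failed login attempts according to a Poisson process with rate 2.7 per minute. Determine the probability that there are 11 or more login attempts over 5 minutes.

Over the interval, μ = 2.7 × 5 = 13.5 (5 minutes).
P(N ≥ 11) = 1 − P(N ≤ 10) = 1 − Σ_{j=0}^{10} e^(−μ) μ^j/j! ≈ 0.7888.

0.7888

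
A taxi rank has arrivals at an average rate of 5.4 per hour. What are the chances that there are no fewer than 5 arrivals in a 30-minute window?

Over the interval, μ = 5.4 × 0.5 = 2.7 (a 30-minute window = 0.5 hours).
P(N ≥ 5) = 1 − P(N ≤ 4) = 1 − Σ_{j=0}^{4} e^(−μ) μ^j/j! ≈ 0.1371.

0.1371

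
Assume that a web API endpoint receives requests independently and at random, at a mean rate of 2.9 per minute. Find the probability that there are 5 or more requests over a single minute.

0.1682

With mean μ = 2.9 per minute,
P(N ≥ 5) = 1 − P(N ≤ 4) = 1 − Σ_{j=0}^{4} e^(−μ) μ^j/j! ≈ 0.1682.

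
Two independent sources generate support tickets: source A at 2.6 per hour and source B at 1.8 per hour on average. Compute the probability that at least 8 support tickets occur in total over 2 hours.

0.6522

Independent Poisson processes superpose: combined rate λ = 2.6 + 1.8 = 4.4 per hour.
Over the interval, μ = 4.4 × 2 = 8.8 (2 hours).
P(N ≥ 8) = 1 − P(N ≤ 7) ≈ 0.6522.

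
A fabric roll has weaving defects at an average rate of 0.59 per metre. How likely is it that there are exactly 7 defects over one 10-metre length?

0.1353

Over the interval, μ = 0.59 × 10 = 5.9 (a 10-metre length = 10 metres).
P(N = 7) = e^(−μ) μ^7/7! = e^(−5.9) · 5.9^7/5040 ≈ 0.1353.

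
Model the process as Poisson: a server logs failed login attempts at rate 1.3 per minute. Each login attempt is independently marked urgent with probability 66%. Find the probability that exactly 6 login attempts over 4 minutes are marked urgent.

Thinning: the login attempts that are marked urgent themselves form a Poisson process with rate 0.66 × 1.3 = 0.858 per minute.
Over the interval, μ = 0.858 × 4 = 3.432 (4 minutes).
P(N = 6) = e^(−3.432) · 3.432^6/6! ≈ 0.0734.

0.0734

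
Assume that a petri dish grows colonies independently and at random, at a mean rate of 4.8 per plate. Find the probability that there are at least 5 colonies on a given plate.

With mean μ = 4.8 per plate,
P(N ≥ 5) = 1 − P(N ≤ 4) = 1 − Σ_{j=0}^{4} e^(−μ) μ^j/j! ≈ 0.5237.

0.5237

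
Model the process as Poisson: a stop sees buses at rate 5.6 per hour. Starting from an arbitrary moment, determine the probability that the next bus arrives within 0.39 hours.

Inter-arrival times are exponential with rate λ = 5.6 per hour.
P(T ≤ 0.39) = 1 − e^(−λt) = 1 − e^(−5.6 × 0.39) = 1 − e^(−2.184) ≈ 0.8874.

0.8874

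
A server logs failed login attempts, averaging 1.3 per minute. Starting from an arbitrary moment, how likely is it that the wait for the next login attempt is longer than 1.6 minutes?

0.1249

The wait for the next event is exponential with rate λ = 1.3 per minute.
P(T > 1.6) = e^(−λt) = e^(−1.3 × 1.6) = e^(−2.08) ≈ 0.1249.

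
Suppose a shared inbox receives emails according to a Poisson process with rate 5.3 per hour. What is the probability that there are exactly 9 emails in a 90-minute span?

0.1233

Over the interval, μ = 5.3 × 1.5 = 7.95 (a 90-minute span = 1.5 hours).
P(N = 9) = e^(−μ) μ^9/9! = e^(−7.95) · 7.95^9/362880 ≈ 0.1233.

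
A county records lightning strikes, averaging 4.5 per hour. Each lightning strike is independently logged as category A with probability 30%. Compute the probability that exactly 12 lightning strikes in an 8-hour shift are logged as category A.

Thinning: the lightning strikes that are logged as category A themselves form a Poisson process with rate 0.3 × 4.5 = 1.35 per hour.
Over the interval, μ = 1.35 × 8 = 10.8 (an 8-hour shift = 8 hours).
P(N = 12) = e^(−10.8) · 10.8^12/12! ≈ 0.1072.

0.1072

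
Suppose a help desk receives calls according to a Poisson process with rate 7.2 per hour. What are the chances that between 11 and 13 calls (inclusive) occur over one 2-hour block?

Over the interval, μ = 7.2 × 2 = 14.4 (a 2-hour block = 2 hours).
P(11 ≤ N ≤ 13) = Σ_{j=11}^{13} e^(−14.4) · 14.4^j/j! ≈ 0.2721.

0.2721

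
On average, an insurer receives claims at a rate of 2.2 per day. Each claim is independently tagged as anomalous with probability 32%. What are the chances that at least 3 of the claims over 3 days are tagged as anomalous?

Thinning: the claims that are tagged as anomalous themselves form a Poisson process with rate 0.32 × 2.2 = 0.704 per day.
Over the interval, μ = 0.704 × 3 = 2.112 (3 days).
P(N ≥ 3) = 1 − P(N ≤ 2) ≈ 0.3536.

0.3536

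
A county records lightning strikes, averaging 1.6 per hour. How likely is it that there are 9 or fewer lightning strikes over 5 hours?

Over the interval, μ = 1.6 × 5 = 8 (5 hours).
P(N ≤ 9) = Σ_{j=0}^{9} e^(−μ) μ^j/j! ≈ 0.7166.

0.7166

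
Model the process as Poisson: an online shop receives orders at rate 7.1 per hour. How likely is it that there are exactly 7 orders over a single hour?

0.1489

With mean μ = 7.1 per hour,
P(N = 7) = e^(−μ) μ^7/7! = e^(−7.1) · 7.1^7/5040 ≈ 0.1489.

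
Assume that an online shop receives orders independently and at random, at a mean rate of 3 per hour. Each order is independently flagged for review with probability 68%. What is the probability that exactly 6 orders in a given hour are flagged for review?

0.0130

Thinning: the orders that are flagged for review themselves form a Poisson process with rate 0.68 × 3 = 2.04 per hour.
So μ = 2.04.
P(N = 6) = e^(−2.04) · 2.04^6/6! ≈ 0.0130.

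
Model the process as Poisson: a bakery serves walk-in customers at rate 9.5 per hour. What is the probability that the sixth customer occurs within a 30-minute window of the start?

Over the interval, μ = 9.5 × 0.5 = 4.75 (a 30-minute window = 0.5 hours).
The sixth arrival falls in the interval iff at least 6 events occur there: P(S_6 ≤ t) = P(N ≥ 6) = 1 − P(N ≤ 5) ≈ 0.3403.

0.3403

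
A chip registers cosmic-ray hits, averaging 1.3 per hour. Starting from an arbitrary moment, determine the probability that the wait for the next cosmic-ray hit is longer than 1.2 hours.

0.2101

The wait for the next event is exponential with rate λ = 1.3 per hour.
P(T > 1.2) = e^(−λt) = e^(−1.3 × 1.2) = e^(−1.56) ≈ 0.2101.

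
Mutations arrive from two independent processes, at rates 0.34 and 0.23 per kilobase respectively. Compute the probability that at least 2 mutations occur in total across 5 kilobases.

Independent Poisson processes superpose: combined rate λ = 0.34 + 0.23 = 0.57 per kilobase.
Over the interval, μ = 0.57 × 5 = 2.85 (5 kilobases).
P(N ≥ 2) = 1 − P(N ≤ 1) ≈ 0.7773.

0.7773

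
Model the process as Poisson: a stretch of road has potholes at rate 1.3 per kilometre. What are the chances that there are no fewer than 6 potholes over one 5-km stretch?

0.6310

Over the interval, μ = 1.3 × 5 = 6.5 (a 5-km stretch = 5 kilometres).
P(N ≥ 6) = 1 − P(N ≤ 5) = 1 − Σ_{j=0}^{5} e^(−μ) μ^j/j! ≈ 0.6310.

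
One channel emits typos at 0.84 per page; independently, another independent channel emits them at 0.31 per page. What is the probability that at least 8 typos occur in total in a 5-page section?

0.2224

Independent Poisson processes superpose: combined rate λ = 0.84 + 0.31 = 1.15 per page.
Over the interval, μ = 1.15 × 5 = 5.75 (a 5-page section = 5 pages).
P(N ≥ 8) = 1 − P(N ≤ 7) ≈ 0.2224.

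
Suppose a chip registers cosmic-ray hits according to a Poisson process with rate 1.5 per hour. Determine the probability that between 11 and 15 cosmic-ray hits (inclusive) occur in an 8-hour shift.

0.4972

Over the interval, μ = 1.5 × 8 = 12 (an 8-hour shift = 8 hours).
P(11 ≤ N ≤ 15) = Σ_{j=11}^{15} e^(−12) · 12^j/j! ≈ 0.4972.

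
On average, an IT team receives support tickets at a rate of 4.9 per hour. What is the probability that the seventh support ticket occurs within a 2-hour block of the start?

0.8567

Over the interval, μ = 4.9 × 2 = 9.8 (a 2-hour block = 2 hours).
The seventh arrival falls in the interval iff at least 7 events occur there: P(S_7 ≤ t) = P(N ≥ 7) = 1 − P(N ≤ 6) ≈ 0.8567.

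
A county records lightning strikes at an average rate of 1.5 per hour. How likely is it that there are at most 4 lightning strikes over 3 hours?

Over the interval, μ = 1.5 × 3 = 4.5 (3 hours).
P(N ≤ 4) = Σ_{j=0}^{4} e^(−μ) μ^j/j! ≈ 0.5321.

0.5321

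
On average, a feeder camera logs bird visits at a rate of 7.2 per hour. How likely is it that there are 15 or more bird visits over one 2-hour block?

0.4719

Over the interval, μ = 7.2 × 2 = 14.4 (a 2-hour block = 2 hours).
P(N ≥ 15) = 1 − P(N ≤ 14) = 1 − Σ_{j=0}^{14} e^(−μ) μ^j/j! ≈ 0.4719.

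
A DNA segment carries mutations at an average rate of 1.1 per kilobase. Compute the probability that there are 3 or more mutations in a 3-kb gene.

Over the interval, μ = 1.1 × 3 = 3.3 (a 3-kb gene = 3 kilobases).
P(N ≥ 3) = 1 − P(N ≤ 2) = 1 − Σ_{j=0}^{2} e^(−μ) μ^j/j! ≈ 0.6406.

0.6406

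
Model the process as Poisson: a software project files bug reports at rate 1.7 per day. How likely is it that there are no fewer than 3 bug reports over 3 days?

0.8835

Over the interval, μ = 1.7 × 3 = 5.1 (3 days).
P(N ≥ 3) = 1 − P(N ≤ 2) = 1 − Σ_{j=0}^{2} e^(−μ) μ^j/j! ≈ 0.8835.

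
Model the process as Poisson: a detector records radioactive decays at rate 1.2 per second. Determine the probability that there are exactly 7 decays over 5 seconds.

Over the interval, μ = 1.2 × 5 = 6 (5 seconds).
P(N = 7) = e^(−μ) μ^7/7! = e^(−6) · 6^7/5040 ≈ 0.1377.

0.1377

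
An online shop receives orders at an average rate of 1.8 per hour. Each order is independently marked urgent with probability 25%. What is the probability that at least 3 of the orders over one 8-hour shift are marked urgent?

0.6973

Thinning: the orders that are marked urgent themselves form a Poisson process with rate 0.25 × 1.8 = 0.45 per hour.
Over the interval, μ = 0.45 × 8 = 3.6 (an 8-hour shift = 8 hours).
P(N ≥ 3) = 1 − P(N ≤ 2) ≈ 0.6973.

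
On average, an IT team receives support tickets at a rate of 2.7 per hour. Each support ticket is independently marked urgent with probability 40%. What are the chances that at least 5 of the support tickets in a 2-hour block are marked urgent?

Thinning: the support tickets that are marked urgent themselves form a Poisson process with rate 0.4 × 2.7 = 1.08 per hour.
Over the interval, μ = 1.08 × 2 = 2.16 (a 2-hour block = 2 hours).
P(N ≥ 5) = 1 − P(N ≤ 4) ≈ 0.0682.

0.0682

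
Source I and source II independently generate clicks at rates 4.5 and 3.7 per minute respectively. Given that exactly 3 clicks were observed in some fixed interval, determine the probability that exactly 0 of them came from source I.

Given the total, each event is independently from source I with probability p = λ_I/(λ_I+λ_II) = 4.5/8.2 ≈ 0.5488.
So K ~ Binomial(3, 4.5/8.2): P(K = 0) = C(3,0) · (4.5/8.2)^0 · (3.7/8.2)^3 ≈ 0.0919.

0.0919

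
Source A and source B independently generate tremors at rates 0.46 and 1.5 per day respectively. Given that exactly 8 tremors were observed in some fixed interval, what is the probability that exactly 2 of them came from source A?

0.3099

Given the total, each event is independently from source A with probability p = λ_A/(λ_A+λ_B) = 0.46/1.96 ≈ 0.2347.
So K ~ Binomial(8, 0.46/1.96): P(K = 2) = C(8,2) · (0.46/1.96)^2 · (1.5/1.96)^6 ≈ 0.3099.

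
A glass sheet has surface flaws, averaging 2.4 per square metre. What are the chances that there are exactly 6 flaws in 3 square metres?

0.1445

Over the interval, μ = 2.4 × 3 = 7.2 (3 square metres).
P(N = 6) = e^(−μ) μ^6/6! = e^(−7.2) · 7.2^6/720 ≈ 0.1445.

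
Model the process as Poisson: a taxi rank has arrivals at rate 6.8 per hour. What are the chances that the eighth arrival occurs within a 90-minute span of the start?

Over the interval, μ = 6.8 × 1.5 = 10.2 (a 90-minute span = 1.5 hours).
The eighth arrival falls in the interval iff at least 8 events occur there: P(S_8 ≤ t) = P(N ≥ 8) = 1 − P(N ≤ 7) ≈ 0.7973.

0.7973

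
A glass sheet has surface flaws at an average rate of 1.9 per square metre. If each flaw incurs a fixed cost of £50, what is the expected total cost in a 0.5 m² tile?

£47.5

E[N] = 1.9 × 0.5 = 0.95 (a 0.5 m² tile = 0.5 square metres); E[cost] = 0.95 × £50 = £47.5.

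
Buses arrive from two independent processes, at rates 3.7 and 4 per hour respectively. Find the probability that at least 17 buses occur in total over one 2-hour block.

Independent Poisson processes superpose: combined rate λ = 3.7 + 4 = 7.7 per hour.
Over the interval, μ = 7.7 × 2 = 15.4 (a 2-hour block = 2 hours).
P(N ≥ 17) = 1 − P(N ≤ 16) ≈ 0.3747.

0.3747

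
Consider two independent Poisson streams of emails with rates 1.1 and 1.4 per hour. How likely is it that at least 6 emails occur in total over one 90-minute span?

Independent Poisson processes superpose: combined rate λ = 1.1 + 1.4 = 2.5 per hour.
Over the interval, μ = 2.5 × 1.5 = 3.75 (a 90-minute span = 1.5 hours).
P(N ≥ 6) = 1 − P(N ≤ 5) ≈ 0.1771.

0.1771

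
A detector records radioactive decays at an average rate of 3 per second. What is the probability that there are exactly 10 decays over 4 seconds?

Over the interval, μ = 3 × 4 = 12 (4 seconds).
P(N = 10) = e^(−μ) μ^10/10! = e^(−12) · 12^10/3628800 ≈ 0.1048.

0.1048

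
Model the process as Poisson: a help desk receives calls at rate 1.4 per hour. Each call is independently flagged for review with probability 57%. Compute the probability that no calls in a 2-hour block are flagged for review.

Thinning: the calls that are flagged for review themselves form a Poisson process with rate 0.57 × 1.4 = 0.798 per hour.
Over the interval, μ = 0.798 × 2 = 1.596 (a 2-hour block = 2 hours).
P(N = 0) = e^(−1.596) · 1.596^0/0! ≈ 0.2027.

0.2027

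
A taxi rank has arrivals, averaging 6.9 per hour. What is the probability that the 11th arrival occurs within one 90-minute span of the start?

Over the interval, μ = 6.9 × 1.5 = 10.35 (a 90-minute span = 1.5 hours).
The 11th arrival falls in the interval iff at least 11 events occur there: P(S_11 ≤ t) = P(N ≥ 11) = 1 − P(N ≤ 10) ≈ 0.4607.

0.4607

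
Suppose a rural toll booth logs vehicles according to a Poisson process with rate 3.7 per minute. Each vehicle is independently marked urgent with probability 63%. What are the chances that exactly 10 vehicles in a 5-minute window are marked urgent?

0.1106

Thinning: the vehicles that are marked urgent themselves form a Poisson process with rate 0.63 × 3.7 = 2.331 per minute.
Over the interval, μ = 2.331 × 5 = 11.655 (a 5-minute window = 5 minutes).
P(N = 10) = e^(−11.655) · 11.655^10/10! ≈ 0.1106.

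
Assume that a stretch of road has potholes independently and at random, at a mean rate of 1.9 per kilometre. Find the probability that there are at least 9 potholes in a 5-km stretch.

Over the interval, μ = 1.9 × 5 = 9.5 (a 5-km stretch = 5 kilometres).
P(N ≥ 9) = 1 − P(N ≤ 8) = 1 − Σ_{j=0}^{8} e^(−μ) μ^j/j! ≈ 0.6082.

0.6082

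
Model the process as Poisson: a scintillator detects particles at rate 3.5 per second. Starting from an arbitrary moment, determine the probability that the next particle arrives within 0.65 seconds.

0.8972

Inter-arrival times are exponential with rate λ = 3.5 per second.
P(T ≤ 0.65) = 1 − e^(−λt) = 1 − e^(−3.5 × 0.65) = 1 − e^(−2.275) ≈ 0.8972.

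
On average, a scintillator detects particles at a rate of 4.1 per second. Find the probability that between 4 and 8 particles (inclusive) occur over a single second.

With mean μ = 4.1 per second,
P(4 ≤ N ≤ 8) = Σ_{j=4}^{8} e^(−4.1) · 4.1^j/j! ≈ 0.5613.

0.5613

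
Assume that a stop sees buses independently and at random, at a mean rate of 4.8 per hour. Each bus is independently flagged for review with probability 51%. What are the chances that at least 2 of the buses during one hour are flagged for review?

0.7019

Thinning: the buses that are flagged for review themselves form a Poisson process with rate 0.51 × 4.8 = 2.448 per hour.
So μ = 2.448.
P(N ≥ 2) = 1 − P(N ≤ 1) ≈ 0.7019.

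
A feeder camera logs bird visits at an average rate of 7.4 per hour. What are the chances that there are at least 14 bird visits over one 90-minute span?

0.2281

Over the interval, μ = 7.4 × 1.5 = 11.1 (a 90-minute span = 1.5 hours).
P(N ≥ 14) = 1 − P(N ≤ 13) = 1 − Σ_{j=0}^{13} e^(−μ) μ^j/j! ≈ 0.2281.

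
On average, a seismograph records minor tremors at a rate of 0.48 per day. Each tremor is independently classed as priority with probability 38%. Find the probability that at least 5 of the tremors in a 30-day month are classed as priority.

Thinning: the tremors that are classed as priority themselves form a Poisson process with rate 0.38 × 0.48 = 0.1824 per day.
Over the interval, μ = 0.1824 × 30 = 5.472 (a 30-day month = 30 days).
P(N ≥ 5) = 1 − P(N ≤ 4) ≈ 0.6381.

0.6381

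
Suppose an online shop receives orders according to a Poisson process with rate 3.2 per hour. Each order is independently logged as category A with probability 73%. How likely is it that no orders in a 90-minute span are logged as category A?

Thinning: the orders that are logged as category A themselves form a Poisson process with rate 0.73 × 3.2 = 2.336 per hour.
Over the interval, μ = 2.336 × 1.5 = 3.504 (a 90-minute span = 1.5 hours).
P(N = 0) = e^(−3.504) · 3.504^0/0! ≈ 0.0301.

0.0301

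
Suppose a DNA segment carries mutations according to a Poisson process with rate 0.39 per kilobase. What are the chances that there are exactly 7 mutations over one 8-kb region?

0.0252

Over the interval, μ = 0.39 × 8 = 3.12 (an 8-kb region = 8 kilobases).
P(N = 7) = e^(−μ) μ^7/7! = e^(−3.12) · 3.12^7/5040 ≈ 0.0252.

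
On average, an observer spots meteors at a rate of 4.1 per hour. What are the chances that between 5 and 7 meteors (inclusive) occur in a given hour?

With mean μ = 4.1 per hour,
P(5 ≤ N ≤ 7) = Σ_{j=5}^{7} e^(−4.1) · 4.1^j/j! ≈ 0.3334.

0.3334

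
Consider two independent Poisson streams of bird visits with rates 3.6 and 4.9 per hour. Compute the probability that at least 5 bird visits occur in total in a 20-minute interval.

0.1576

Independent Poisson processes superpose: combined rate λ = 3.6 + 4.9 = 8.5 per hour.
Over the interval, μ = 8.5 × 1/3 ≈ 2.83333 (a 20-minute interval = 1/3 hours).
P(N ≥ 5) = 1 − P(N ≤ 4) ≈ 0.1576.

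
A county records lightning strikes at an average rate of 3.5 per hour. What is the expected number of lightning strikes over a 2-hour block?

E[N] = λt = 3.5 × 2 = 7 (a 2-hour block = 2 hours).

7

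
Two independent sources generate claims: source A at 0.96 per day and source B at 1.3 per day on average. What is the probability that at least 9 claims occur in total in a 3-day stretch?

0.2427

Independent Poisson processes superpose: combined rate λ = 0.96 + 1.3 = 2.26 per day.
Over the interval, μ = 2.26 × 3 = 6.78 (a 3-day stretch = 3 days).
P(N ≥ 9) = 1 − P(N ≤ 8) ≈ 0.2427.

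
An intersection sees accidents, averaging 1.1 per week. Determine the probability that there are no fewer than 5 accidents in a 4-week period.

0.4488

Over the interval, μ = 1.1 × 4 = 4.4 (a 4-week period = 4 weeks).
P(N ≥ 5) = 1 − P(N ≤ 4) = 1 − Σ_{j=0}^{4} e^(−μ) μ^j/j! ≈ 0.4488.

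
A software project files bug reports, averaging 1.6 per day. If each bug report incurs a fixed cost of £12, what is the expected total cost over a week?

£134.4

E[N] = 1.6 × 7 = 11.2 (a week = 7 days); E[cost] = 11.2 × £12 = £134.4.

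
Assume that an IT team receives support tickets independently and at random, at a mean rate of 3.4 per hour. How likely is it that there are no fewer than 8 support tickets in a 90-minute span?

0.1440

Over the interval, μ = 3.4 × 1.5 = 5.1 (a 90-minute span = 1.5 hours).
P(N ≥ 8) = 1 − P(N ≤ 7) = 1 − Σ_{j=0}^{7} e^(−μ) μ^j/j! ≈ 0.1440.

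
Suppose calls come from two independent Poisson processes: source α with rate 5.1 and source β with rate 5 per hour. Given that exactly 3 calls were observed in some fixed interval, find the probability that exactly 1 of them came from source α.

0.3713

Given the total, each event is independently from source α with probability p = λ_α/(λ_α+λ_β) = 5.1/10.1 ≈ 0.5050.
So K ~ Binomial(3, 5.1/10.1): P(K = 1) = C(3,1) · (5.1/10.1)^1 · (5/10.1)^2 ≈ 0.3713.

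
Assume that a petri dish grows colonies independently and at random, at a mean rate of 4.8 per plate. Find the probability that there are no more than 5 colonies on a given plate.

With mean μ = 4.8 per plate,
P(N ≤ 5) = Σ_{j=0}^{5} e^(−μ) μ^j/j! ≈ 0.6510.

0.6510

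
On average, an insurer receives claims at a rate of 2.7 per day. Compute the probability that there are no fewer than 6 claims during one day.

0.0567

With mean μ = 2.7 per day,
P(N ≥ 6) = 1 − P(N ≤ 5) = 1 − Σ_{j=0}^{5} e^(−μ) μ^j/j! ≈ 0.0567.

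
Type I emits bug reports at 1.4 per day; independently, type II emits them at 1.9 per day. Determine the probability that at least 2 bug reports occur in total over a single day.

Independent Poisson processes superpose: combined rate λ = 1.4 + 1.9 = 3.3 per day.
So μ = 3.3.
P(N ≥ 2) = 1 − P(N ≤ 1) ≈ 0.8414.

0.8414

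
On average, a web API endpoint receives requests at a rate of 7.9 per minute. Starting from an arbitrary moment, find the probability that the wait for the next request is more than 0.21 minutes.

The wait for the next event is exponential with rate λ = 7.9 per minute.
P(T > 0.21) = e^(−λt) = e^(−7.9 × 0.21) = e^(−1.659) ≈ 0.1903.

0.1903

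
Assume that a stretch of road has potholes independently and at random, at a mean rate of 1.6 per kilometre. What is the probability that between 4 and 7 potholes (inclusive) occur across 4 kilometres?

Over the interval, μ = 1.6 × 4 = 6.4 (4 kilometres).
P(4 ≤ N ≤ 7) = Σ_{j=4}^{7} e^(−6.4) · 6.4^j/j! ≈ 0.5684.

0.5684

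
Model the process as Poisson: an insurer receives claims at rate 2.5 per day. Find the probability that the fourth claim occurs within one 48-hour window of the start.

Over the interval, μ = 2.5 × 2 = 5 (a 48-hour window = 2 days).
The fourth arrival falls in the interval iff at least 4 events occur there: P(S_4 ≤ t) = P(N ≥ 4) = 1 − P(N ≤ 3) ≈ 0.7350.

0.7350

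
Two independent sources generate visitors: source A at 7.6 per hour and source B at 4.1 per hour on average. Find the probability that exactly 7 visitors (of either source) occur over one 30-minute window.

0.1340

Independent Poisson processes superpose: combined rate λ = 7.6 + 4.1 = 11.7 per hour.
Over the interval, μ = 11.7 × 0.5 = 5.85 (a 30-minute window = 0.5 hours).
P(N = 7) = e^(−5.85) · 5.85^7/7! ≈ 0.1340.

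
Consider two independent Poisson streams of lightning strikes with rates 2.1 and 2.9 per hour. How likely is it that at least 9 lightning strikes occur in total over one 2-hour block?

0.6672

Independent Poisson processes superpose: combined rate λ = 2.1 + 2.9 = 5 per hour.
Over the interval, μ = 5 × 2 = 10 (a 2-hour block = 2 hours).
P(N ≥ 9) = 1 − P(N ≤ 8) ≈ 0.6672.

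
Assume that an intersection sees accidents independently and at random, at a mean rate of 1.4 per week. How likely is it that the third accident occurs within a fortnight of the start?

0.5305

Over the interval, μ = 1.4 × 2 = 2.8 (a fortnight = 2 weeks).
The third arrival falls in the interval iff at least 3 events occur there: P(S_3 ≤ t) = P(N ≥ 3) = 1 − P(N ≤ 2) ≈ 0.5305.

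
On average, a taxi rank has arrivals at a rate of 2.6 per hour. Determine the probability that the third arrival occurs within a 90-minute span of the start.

Over the interval, μ = 2.6 × 1.5 = 3.9 (a 90-minute span = 1.5 hours).
The third arrival falls in the interval iff at least 3 events occur there: P(S_3 ≤ t) = P(N ≥ 3) = 1 − P(N ≤ 2) ≈ 0.7469.

0.7469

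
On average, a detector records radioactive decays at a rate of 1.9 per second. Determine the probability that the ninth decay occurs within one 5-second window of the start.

Over the interval, μ = 1.9 × 5 = 9.5 (a 5-second window = 5 seconds).
The ninth arrival falls in the interval iff at least 9 events occur there: P(S_9 ≤ t) = P(N ≥ 9) = 1 − P(N ≤ 8) ≈ 0.6082.

0.6082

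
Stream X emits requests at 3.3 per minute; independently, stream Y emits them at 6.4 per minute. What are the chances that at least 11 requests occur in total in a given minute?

0.3795

Independent Poisson processes superpose: combined rate λ = 3.3 + 6.4 = 9.7 per minute.
So μ = 9.7.
P(N ≥ 11) = 1 − P(N ≤ 10) ≈ 0.3795.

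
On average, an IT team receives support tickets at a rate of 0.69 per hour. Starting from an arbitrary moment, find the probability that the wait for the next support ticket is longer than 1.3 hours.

The wait for the next event is exponential with rate λ = 0.69 per hour.
P(T > 1.3) = e^(−λt) = e^(−0.69 × 1.3) = e^(−0.897) ≈ 0.4078.

0.4078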